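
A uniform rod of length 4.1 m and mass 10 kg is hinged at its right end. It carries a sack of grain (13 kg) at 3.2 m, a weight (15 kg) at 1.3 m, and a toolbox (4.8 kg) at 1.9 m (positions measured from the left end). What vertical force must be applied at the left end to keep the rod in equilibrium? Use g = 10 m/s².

Taking torques about the right end:
Beam weight: 10 × 10 = 100 N down at 2.05 m → arm 2.05 m, τ = 100 × 2.05 = 205 N·m counterclockwise.
Sack of grain: 13 × 10 = 130 N down at 3.2 m → arm 0.9 m, τ = 130 × 0.9 = 117 N·m counterclockwise.
Weight: 15 × 10 = 150 N down at 1.3 m → arm 2.8 m, τ = 150 × 2.8 = 420 N·m counterclockwise.
Toolbox: 4.8 × 10 = 48 N down at 1.9 m → arm 2.2 m, τ = 48 × 2.2 = 105.6 N·m counterclockwise.
Net moment of the loads = 847.6 N·m counterclockwise.
The upward force F acts at the left end, arm 4.1 m, giving F × 4.1 clockwise.
Στ = 0 ⇒ F × 4.1 = 847.6 ⇒ F = 847.6 / 4.1 = 207 N.

F ≈ 207 N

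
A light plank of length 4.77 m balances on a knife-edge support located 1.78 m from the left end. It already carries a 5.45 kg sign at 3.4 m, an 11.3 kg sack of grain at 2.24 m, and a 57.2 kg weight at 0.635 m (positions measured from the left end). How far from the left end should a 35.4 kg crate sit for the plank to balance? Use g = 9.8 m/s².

Take moments about the knife-edge support (at 1.78 m from the left end).
Sign: 5.45 × 9.8 = 53.41 N down at 3.4 m → arm 1.62 m, τ = 53.41 × 1.62 = 86.52 N·m clockwise.
Sack of grain: 11.3 × 9.8 = 110.7 N down at 2.24 m → arm 0.46 m, τ = 110.7 × 0.46 = 50.92 N·m clockwise.
Weight: 57.2 × 9.8 = 560.6 N down at 0.635 m → arm 1.145 m, τ = 560.6 × 1.145 = 641.9 N·m counterclockwise.
Net moment of existing loads = 504.5 N·m counterclockwise.
The crate weighs 35.4 × 9.8 = 346.9 N and must supply an equal clockwise moment, so its lever arm about the knife-edge support is 504.5 / 346.9 = 1.45 m.
That puts it at 1.78 + 1.45 = 3.23 m from the left end.

x ≈ 3.23 m from the left end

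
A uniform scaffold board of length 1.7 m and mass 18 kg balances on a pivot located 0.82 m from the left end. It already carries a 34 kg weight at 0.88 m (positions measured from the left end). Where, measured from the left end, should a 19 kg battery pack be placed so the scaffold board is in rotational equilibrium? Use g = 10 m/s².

Sum moments about the pivot (at 0.82 m from the left end) (the support reaction has zero arm there).
Beam weight: 18 × 10 = 180 N down at 0.85 m → arm 0.03 m, τ = 180 × 0.03 = 5.4 N·m clockwise.
Weight: 34 × 10 = 340 N down at 0.88 m → arm 0.06 m, τ = 340 × 0.06 = 20.4 N·m clockwise.
Net moment of existing loads = 25.8 N·m clockwise.
The battery pack weighs 19 × 10 = 190 N and must supply an equal counterclockwise moment, so its lever arm about the pivot is 25.8 / 190 = 0.136 m.
That puts it at 0.82 − 0.136 = 0.684 m from the left end.

x ≈ 0.684 m from the left end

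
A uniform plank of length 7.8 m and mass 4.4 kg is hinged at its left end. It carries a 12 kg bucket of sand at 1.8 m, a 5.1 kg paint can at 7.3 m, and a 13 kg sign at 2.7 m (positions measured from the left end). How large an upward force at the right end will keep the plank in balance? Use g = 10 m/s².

F ≈ 142 N

About the left end:
Beam weight: 4.4 × 10 = 44 N down at 3.9 m → arm 3.9 m, τ = 44 × 3.9 = 171.6 N·m clockwise.
Bucket of sand: 12 × 10 = 120 N down at 1.8 m → arm 1.8 m, τ = 120 × 1.8 = 216 N·m clockwise.
Paint can: 5.1 × 10 = 51 N down at 7.3 m → arm 7.3 m, τ = 51 × 7.3 = 372.3 N·m clockwise.
Sign: 13 × 10 = 130 N down at 2.7 m → arm 2.7 m, τ = 130 × 2.7 = 351 N·m clockwise.
Net moment of the loads = 1111 N·m clockwise.
The upward force F acts at the right end, arm 7.8 m, giving F × 7.8 counterclockwise.
Στ = 0 ⇒ F × 7.8 = 1111 ⇒ F = 1111 / 7.8 = 142 N.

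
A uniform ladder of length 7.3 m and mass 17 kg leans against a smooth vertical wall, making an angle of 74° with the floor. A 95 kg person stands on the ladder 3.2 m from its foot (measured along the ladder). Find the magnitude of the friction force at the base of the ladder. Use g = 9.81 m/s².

Take moments about the foot of the ladder.
Ladder weight 17×9.81 = 166.8 N acts at 3.65 m along the ladder; its horizontal arm is 3.65·cos74° = 1.006 m → τ = 167.8 N·m clockwise.
Person: 95×9.81 = 932 N at 3.2 m → arm 0.882 m → τ = 822 N·m clockwise.
Wall normal N acts horizontally at the top; its moment arm is the height L sinθ = 7.3·sin74° = 7.017 m, counterclockwise.
Setting net torque to zero: N × 7.017 = 989.8 → N = 141 N.
ΣFx = 0: friction at the foot balances the wall's push, so f = N_wall = 141 N.

f ≈ 141 N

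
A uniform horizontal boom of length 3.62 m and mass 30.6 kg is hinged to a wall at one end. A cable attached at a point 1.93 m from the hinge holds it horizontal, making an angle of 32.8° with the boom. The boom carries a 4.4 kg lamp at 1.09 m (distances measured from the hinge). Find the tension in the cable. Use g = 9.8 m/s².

T ≈ 564 N

Taking torques about the hinge:
Beam weight: 30.6 × 9.8 = 299.9 N down at 1.81 m → arm 1.81 m, τ = 299.9 × 1.81 = 542.8 N·m clockwise.
Lamp: 4.4 × 9.8 = 43.12 N down at 1.09 m → arm 1.09 m, τ = 43.12 × 1.09 = 47 N·m clockwise.
Total clockwise load moment = 589.8 N·m.
The cable tension T acts at 1.93 m; only its component perpendicular to the boom, T sinθ, produces torque. sin 32.8° = 0.5417.
Στ = 0 ⇒ T × 1.93 × 0.5417 = 589.8 ⇒ T = 589.8 / 1.045 = 564 N.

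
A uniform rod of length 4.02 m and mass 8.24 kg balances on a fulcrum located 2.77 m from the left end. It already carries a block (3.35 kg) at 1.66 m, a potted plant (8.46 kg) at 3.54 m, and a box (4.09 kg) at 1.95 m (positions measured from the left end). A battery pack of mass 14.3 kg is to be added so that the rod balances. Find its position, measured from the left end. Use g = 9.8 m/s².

About the fulcrum (at 2.77 m from the left end):
Beam weight: 8.24 × 9.8 = 80.75 N down at 2.01 m → arm 0.76 m, τ = 80.75 × 0.76 = 61.37 N·m counterclockwise.
Block: 3.35 × 9.8 = 32.83 N down at 1.66 m → arm 1.11 m, τ = 32.83 × 1.11 = 36.44 N·m counterclockwise.
Potted plant: 8.46 × 9.8 = 82.91 N down at 3.54 m → arm 0.77 m, τ = 82.91 × 0.77 = 63.84 N·m clockwise.
Box: 4.09 × 9.8 = 40.08 N down at 1.95 m → arm 0.82 m, τ = 40.08 × 0.82 = 32.87 N·m counterclockwise.
Net moment of existing loads = 66.84 N·m counterclockwise.
The battery pack weighs 14.3 × 9.8 = 140.1 N and must supply an equal clockwise moment, so its lever arm about the fulcrum is 66.84 / 140.1 = 0.477 m.
That puts it at 2.77 + 0.477 = 3.25 m from the left end.

x ≈ 3.25 m from the left end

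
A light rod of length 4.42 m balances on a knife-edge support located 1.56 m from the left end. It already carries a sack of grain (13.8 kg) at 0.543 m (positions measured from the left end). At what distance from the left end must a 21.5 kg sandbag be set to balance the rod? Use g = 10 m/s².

x ≈ 2.21 m from the left end

Take moments about the knife-edge support (at 1.56 m from the left end).
Sack of grain: 13.8 × 10 = 138 N down at 0.543 m → arm 1.017 m, τ = 138 × 1.017 = 140.3 N·m counterclockwise.
Net moment of existing loads = 140.3 N·m counterclockwise.
The sandbag weighs 21.5 × 10 = 215 N and must supply an equal clockwise moment, so its lever arm about the knife-edge support is 140.3 / 215 = 0.653 m.
That puts it at 1.56 + 0.653 = 2.21 m from the left end.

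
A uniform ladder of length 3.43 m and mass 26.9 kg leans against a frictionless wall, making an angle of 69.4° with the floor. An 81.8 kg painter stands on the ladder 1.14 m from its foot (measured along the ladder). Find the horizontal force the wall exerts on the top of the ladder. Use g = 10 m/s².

Take moments about the foot of the ladder.
Ladder weight 26.9×10 = 269 N acts at 1.715 m along the ladder; its horizontal arm is 1.715·cos69.4° = 0.6034 m → τ = 162.3 N·m clockwise.
Painter: 81.8×10 = 818 N at 1.14 m → arm 0.4011 m → τ = 328.1 N·m clockwise.
Wall normal N acts horizontally at the top; its moment arm is the height L sinθ = 3.43·sin69.4° = 3.211 m, counterclockwise.
For rotational equilibrium, N × 3.211 = 490.4, so N = 153 N.

N_wall ≈ 153 N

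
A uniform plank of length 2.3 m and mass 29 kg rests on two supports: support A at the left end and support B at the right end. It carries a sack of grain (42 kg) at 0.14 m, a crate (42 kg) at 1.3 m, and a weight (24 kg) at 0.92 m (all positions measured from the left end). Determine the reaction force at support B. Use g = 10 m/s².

R_B ≈ 504 N

Taking torques about support A:
Beam weight: 29 × 10 = 290 N down at 1.15 m → arm 1.15 m, τ = 290 × 1.15 = 333.5 N·m clockwise.
Sack of grain: 42 × 10 = 420 N down at 0.14 m → arm 0.14 m, τ = 420 × 0.14 = 58.8 N·m clockwise.
Crate: 42 × 10 = 420 N down at 1.3 m → arm 1.3 m, τ = 420 × 1.3 = 546 N·m clockwise.
Weight: 24 × 10 = 240 N down at 0.92 m → arm 0.92 m, τ = 240 × 0.92 = 220.8 N·m clockwise.
Net load moment about support A = 1159 N·m clockwise.
Reaction R at support B is upward at 2.3 m, arm 2.3 m → moment R × 2.3 counterclockwise.
Στ = 0 ⇒ R × 2.3 = 1159 ⇒ R = 504 N.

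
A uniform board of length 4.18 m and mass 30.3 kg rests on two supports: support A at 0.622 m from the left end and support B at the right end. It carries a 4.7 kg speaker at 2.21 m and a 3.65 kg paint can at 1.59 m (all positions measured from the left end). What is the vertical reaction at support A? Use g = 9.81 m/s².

About support B:
Beam weight: 30.3 × 9.81 = 297.2 N down at 2.09 m → arm 2.09 m, τ = 297.2 × 2.09 = 621.1 N·m counterclockwise.
Speaker: 4.7 × 9.81 = 46.11 N down at 2.21 m → arm 1.97 m, τ = 46.11 × 1.97 = 90.84 N·m counterclockwise.
Paint can: 3.65 × 9.81 = 35.81 N down at 1.59 m → arm 2.59 m, τ = 35.81 × 2.59 = 92.75 N·m counterclockwise.
Net load moment about support B = 804.7 N·m counterclockwise.
Reaction R at support A is upward at 0.622 m, arm 3.558 m → moment R × 3.558 clockwise.
Setting net torque to zero: R × 3.558 = 804.7 → R = 226 N.

R_A ≈ 226 N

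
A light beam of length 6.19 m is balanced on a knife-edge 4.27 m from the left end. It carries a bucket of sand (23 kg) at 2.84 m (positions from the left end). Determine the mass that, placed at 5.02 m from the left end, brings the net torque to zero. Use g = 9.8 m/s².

About the knife-edge (at 4.27 m from the left end):
Bucket of sand: 23 × 9.8 = 225.4 N down at 2.84 m → arm 1.43 m, τ = 225.4 × 1.43 = 322.3 N·m counterclockwise.
Net moment of known loads = 322.3 N·m counterclockwise.
An unknown mass m at 5.02 m has arm 0.75 m; its moment is m·g·0.75 clockwise.
For rotational equilibrium, m × 9.8 × 0.75 = 322.3, so m = 322.3 / (9.8 × 0.75) = 43.9 kg.

m ≈ 43.9 kg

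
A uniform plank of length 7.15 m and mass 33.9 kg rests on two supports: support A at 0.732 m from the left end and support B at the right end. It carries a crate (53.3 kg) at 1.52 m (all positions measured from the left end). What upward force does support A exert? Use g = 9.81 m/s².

R_A ≈ 644 N

Taking torques about support B:
Beam weight: 33.9 × 9.81 = 332.6 N down at 3.575 m → arm 3.575 m, τ = 332.6 × 3.575 = 1189 N·m counterclockwise.
Crate: 53.3 × 9.81 = 522.9 N down at 1.52 m → arm 5.63 m, τ = 522.9 × 5.63 = 2944 N·m counterclockwise.
Net load moment about support B = 4133 N·m counterclockwise.
Reaction R at support A is upward at 0.732 m, arm 6.418 m → moment R × 6.418 clockwise.
Setting net torque to zero: R × 6.418 = 4133 → R = 644 N.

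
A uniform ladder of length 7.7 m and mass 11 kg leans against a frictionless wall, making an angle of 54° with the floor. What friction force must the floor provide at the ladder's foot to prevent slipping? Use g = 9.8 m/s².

f ≈ 39.2 N

Choose the foot of the ladder as the axis so the floor normal and friction both act there and drop out.
Ladder weight 11×9.8 = 107.8 N acts at 3.85 m along the ladder; its horizontal arm is 3.85·cos54° = 2.263 m → τ = 244 N·m clockwise.
Wall normal N acts horizontally at the top; its moment arm is the height L sinθ = 7.7·sin54° = 6.229 m, counterclockwise.
Στ = 0 ⇒ N × 6.229 = 244 ⇒ N = 39.2 N.
ΣFx = 0: friction at the foot balances the wall's push, so f = N_wall = 39.2 N.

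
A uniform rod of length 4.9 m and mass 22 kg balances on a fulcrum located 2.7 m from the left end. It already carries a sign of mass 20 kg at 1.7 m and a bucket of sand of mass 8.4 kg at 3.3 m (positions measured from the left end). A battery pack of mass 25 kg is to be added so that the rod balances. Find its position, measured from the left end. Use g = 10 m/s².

x ≈ 3.52 m from the left end

About the fulcrum (at 2.7 m from the left end):
Beam weight: 22 × 10 = 220 N down at 2.45 m → arm 0.25 m, τ = 220 × 0.25 = 55 N·m counterclockwise.
Sign: 20 × 10 = 200 N down at 1.7 m → arm 1 m, τ = 200 × 1 = 200 N·m counterclockwise.
Bucket of sand: 8.4 × 10 = 84 N down at 3.3 m → arm 0.6 m, τ = 84 × 0.6 = 50.4 N·m clockwise.
Net moment of existing loads = 204.6 N·m counterclockwise.
The battery pack weighs 25 × 10 = 250 N and must supply an equal clockwise moment, so its lever arm about the fulcrum is 204.6 / 250 = 0.818 m.
That puts it at 2.7 + 0.818 = 3.52 m from the left end.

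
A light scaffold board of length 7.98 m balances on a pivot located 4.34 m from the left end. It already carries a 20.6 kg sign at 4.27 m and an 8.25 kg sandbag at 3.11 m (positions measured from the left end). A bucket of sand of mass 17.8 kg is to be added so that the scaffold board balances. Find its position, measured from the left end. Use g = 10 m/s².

x ≈ 4.99 m from the left end

Choose the pivot (at 4.34 m from the left end) as the axis so the support reaction has zero arm there.
Sign: 20.6 × 10 = 206 N down at 4.27 m → arm 0.07 m, τ = 206 × 0.07 = 14.42 N·m counterclockwise.
Sandbag: 8.25 × 10 = 82.5 N down at 3.11 m → arm 1.23 m, τ = 82.5 × 1.23 = 101.5 N·m counterclockwise.
Net moment of existing loads = 115.9 N·m counterclockwise.
The bucket of sand weighs 17.8 × 10 = 178 N and must supply an equal clockwise moment, so its lever arm about the pivot is 115.9 / 178 = 0.651 m.
That puts it at 4.34 + 0.651 = 4.99 m from the left end.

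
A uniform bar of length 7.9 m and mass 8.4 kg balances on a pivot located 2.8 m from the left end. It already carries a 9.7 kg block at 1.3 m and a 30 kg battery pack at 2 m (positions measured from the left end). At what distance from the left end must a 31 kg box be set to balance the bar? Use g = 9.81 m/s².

x ≈ 3.73 m from the left end

Take moments about the pivot (at 2.8 m from the left end).
Beam weight: 8.4 × 9.81 = 82.4 N down at 3.95 m → arm 1.15 m, τ = 82.4 × 1.15 = 94.76 N·m clockwise.
Block: 9.7 × 9.81 = 95.16 N down at 1.3 m → arm 1.5 m, τ = 95.16 × 1.5 = 142.7 N·m counterclockwise.
Battery pack: 30 × 9.81 = 294.3 N down at 2 m → arm 0.8 m, τ = 294.3 × 0.8 = 235.4 N·m counterclockwise.
Net moment of existing loads = 283.3 N·m counterclockwise.
The box weighs 31 × 9.81 = 304.1 N and must supply an equal clockwise moment, so its lever arm about the pivot is 283.3 / 304.1 = 0.932 m.
That puts it at 2.8 + 0.932 = 3.73 m from the left end.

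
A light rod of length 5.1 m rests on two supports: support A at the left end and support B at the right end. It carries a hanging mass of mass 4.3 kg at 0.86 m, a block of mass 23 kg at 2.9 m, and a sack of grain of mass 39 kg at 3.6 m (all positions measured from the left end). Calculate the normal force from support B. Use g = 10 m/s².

R_B ≈ 413 N

Take moments about support A.
Hanging mass: 4.3 × 10 = 43 N down at 0.86 m → arm 0.86 m, τ = 43 × 0.86 = 36.98 N·m clockwise.
Block: 23 × 10 = 230 N down at 2.9 m → arm 2.9 m, τ = 230 × 2.9 = 667 N·m clockwise.
Sack of grain: 39 × 10 = 390 N down at 3.6 m → arm 3.6 m, τ = 390 × 3.6 = 1404 N·m clockwise.
Net load moment about support A = 2108 N·m clockwise.
Reaction R at support B is upward at 5.1 m, arm 5.1 m → moment R × 5.1 counterclockwise.
Στ = 0 ⇒ R × 5.1 = 2108 ⇒ R = 413 N.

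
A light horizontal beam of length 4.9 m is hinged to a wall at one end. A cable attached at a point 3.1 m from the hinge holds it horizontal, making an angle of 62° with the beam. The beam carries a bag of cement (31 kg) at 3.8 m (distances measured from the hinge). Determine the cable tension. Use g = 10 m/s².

Taking torques about the hinge:
Bag of cement: 31 × 10 = 310 N down at 3.8 m → arm 3.8 m, τ = 310 × 3.8 = 1178 N·m clockwise.
Total clockwise load moment = 1178 N·m.
The cable tension T acts at 3.1 m; only its component perpendicular to the beam, T sinθ, produces torque. sin 62° = 0.8829.
Setting net torque to zero: T × 3.1 × 0.8829 = 1178 → T = 1178 / 2.737 = 430 N.

T ≈ 430 N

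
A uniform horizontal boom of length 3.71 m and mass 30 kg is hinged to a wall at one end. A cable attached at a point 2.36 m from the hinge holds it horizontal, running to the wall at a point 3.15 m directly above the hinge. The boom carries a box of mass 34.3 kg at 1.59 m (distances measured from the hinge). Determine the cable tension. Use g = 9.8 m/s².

T ≈ 572 N

Take moments about the hinge.
Beam weight: 30 × 9.8 = 294 N down at 1.855 m → arm 1.855 m, τ = 294 × 1.855 = 545.4 N·m clockwise.
Box: 34.3 × 9.8 = 336.1 N down at 1.59 m → arm 1.59 m, τ = 336.1 × 1.59 = 534.4 N·m clockwise.
Total clockwise load moment = 1080 N·m.
The cable tension T acts at 2.36 m; only its component perpendicular to the boom, T sinθ, produces torque. sinθ = h/√(h²+d²) = 3.15/√(3.15²+2.36²) = 0.8003.
Balancing moments: T × 2.36 × 0.8003 = 1080, giving T = 1080 / 1.889 = 572 N.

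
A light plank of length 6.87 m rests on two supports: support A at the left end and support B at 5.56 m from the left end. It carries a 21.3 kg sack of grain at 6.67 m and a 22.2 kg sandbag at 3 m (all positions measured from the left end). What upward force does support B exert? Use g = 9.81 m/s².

R_B ≈ 368 N

Take moments about support A.
Sack of grain: 21.3 × 9.81 = 209 N down at 6.67 m → arm 6.67 m, τ = 209 × 6.67 = 1394 N·m clockwise.
Sandbag: 22.2 × 9.81 = 217.8 N down at 3 m → arm 3 m, τ = 217.8 × 3 = 653.4 N·m clockwise.
Net load moment about support A = 2047 N·m clockwise.
Reaction R at support B is upward at 5.56 m, arm 5.56 m → moment R × 5.56 counterclockwise.
Στ = 0 ⇒ R × 5.56 = 2047 ⇒ R = 368 N.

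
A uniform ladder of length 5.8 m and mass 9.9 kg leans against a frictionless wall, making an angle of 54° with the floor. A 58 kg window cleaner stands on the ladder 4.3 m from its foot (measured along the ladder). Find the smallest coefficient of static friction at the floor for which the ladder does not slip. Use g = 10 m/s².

Taking torques about the foot of the ladder:
Ladder weight 9.9×10 = 99 N acts at 2.9 m along the ladder; its horizontal arm is 2.9·cos54° = 1.705 m → τ = 168.8 N·m clockwise.
Window cleaner: 58×10 = 580 N at 4.3 m → arm 2.527 m → τ = 1466 N·m clockwise.
Wall normal N acts horizontally at the top; its moment arm is the height L sinθ = 5.8·sin54° = 4.692 m, counterclockwise.
Balancing moments: N × 4.692 = 1635, giving N = 348.5 N.
ΣFx = 0 ⇒ f = N_wall = 348.5 N. ΣFy = 0 ⇒ N_floor = 679 N.
μ_min = f / N_floor = 348.5 / 679 = 0.513.

μ_min ≈ 0.513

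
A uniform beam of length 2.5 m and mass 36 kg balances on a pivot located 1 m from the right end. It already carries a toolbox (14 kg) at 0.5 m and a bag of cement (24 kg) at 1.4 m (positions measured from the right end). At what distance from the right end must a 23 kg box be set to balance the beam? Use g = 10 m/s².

Choose the pivot (at 1 m from the right end) as the axis so the support reaction has zero arm there.
Beam weight: 36 × 10 = 360 N down at 1.25 m → arm 0.25 m, τ = 360 × 0.25 = 90 N·m counterclockwise.
Toolbox: 14 × 10 = 140 N down at 0.5 m → arm 0.5 m, τ = 140 × 0.5 = 70 N·m clockwise.
Bag of cement: 24 × 10 = 240 N down at 1.4 m → arm 0.4 m, τ = 240 × 0.4 = 96 N·m counterclockwise.
Net moment of existing loads = 116 N·m counterclockwise.
The box weighs 23 × 10 = 230 N and must supply an equal clockwise moment, so its lever arm about the pivot is 116 / 230 = 0.504 m.
That puts it at 1 − 0.504 = 0.496 m from the right end.

x ≈ 0.496 m from the right end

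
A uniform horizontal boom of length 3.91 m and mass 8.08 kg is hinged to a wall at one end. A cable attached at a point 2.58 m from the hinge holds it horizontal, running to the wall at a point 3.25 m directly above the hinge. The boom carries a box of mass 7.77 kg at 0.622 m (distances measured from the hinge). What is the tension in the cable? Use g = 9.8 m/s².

T ≈ 100 N

About the hinge:
Beam weight: 8.08 × 9.8 = 79.18 N down at 1.955 m → arm 1.955 m, τ = 79.18 × 1.955 = 154.8 N·m clockwise.
Box: 7.77 × 9.8 = 76.15 N down at 0.622 m → arm 0.622 m, τ = 76.15 × 0.622 = 47.37 N·m clockwise.
Total clockwise load moment = 202.2 N·m.
The cable tension T acts at 2.58 m; only its component perpendicular to the boom, T sinθ, produces torque. sinθ = h/√(h²+d²) = 3.25/√(3.25²+2.58²) = 0.7832.
Setting net torque to zero: T × 2.58 × 0.7832 = 202.2 → T = 202.2 / 2.021 = 100 N.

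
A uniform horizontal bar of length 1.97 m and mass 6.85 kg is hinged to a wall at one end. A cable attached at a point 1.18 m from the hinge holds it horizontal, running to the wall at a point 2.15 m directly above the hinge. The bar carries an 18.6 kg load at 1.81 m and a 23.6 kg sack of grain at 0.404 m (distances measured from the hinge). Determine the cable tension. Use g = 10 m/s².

Choose the hinge as the axis so the unknown hinge reaction has zero arm there.
Beam weight: 6.85 × 10 = 68.5 N down at 0.985 m → arm 0.985 m, τ = 68.5 × 0.985 = 67.47 N·m clockwise.
Load: 18.6 × 10 = 186 N down at 1.81 m → arm 1.81 m, τ = 186 × 1.81 = 336.7 N·m clockwise.
Sack of grain: 23.6 × 10 = 236 N down at 0.404 m → arm 0.404 m, τ = 236 × 0.404 = 95.34 N·m clockwise.
Total clockwise load moment = 499.5 N·m.
The cable tension T acts at 1.18 m; only its component perpendicular to the bar, T sinθ, produces torque. sinθ = h/√(h²+d²) = 2.15/√(2.15²+1.18²) = 0.8766.
Στ = 0 ⇒ T × 1.18 × 0.8766 = 499.5 ⇒ T = 499.5 / 1.034 = 483 N.

T ≈ 483 N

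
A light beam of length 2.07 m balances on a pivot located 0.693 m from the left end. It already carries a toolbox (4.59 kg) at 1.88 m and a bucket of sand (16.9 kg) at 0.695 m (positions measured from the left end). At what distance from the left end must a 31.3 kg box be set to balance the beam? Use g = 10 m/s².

x ≈ 0.518 m from the left end

Taking torques about the pivot (at 0.693 m from the left end):
Toolbox: 4.59 × 10 = 45.9 N down at 1.88 m → arm 1.187 m, τ = 45.9 × 1.187 = 54.48 N·m clockwise.
Bucket of sand: 16.9 × 10 = 169 N down at 0.695 m → arm 0.002 m, τ = 169 × 0.002 = 0.338 N·m clockwise.
Net moment of existing loads = 54.82 N·m clockwise.
The box weighs 31.3 × 10 = 313 N and must supply an equal counterclockwise moment, so its lever arm about the pivot is 54.82 / 313 = 0.175 m.
That puts it at 0.693 − 0.175 = 0.518 m from the left end.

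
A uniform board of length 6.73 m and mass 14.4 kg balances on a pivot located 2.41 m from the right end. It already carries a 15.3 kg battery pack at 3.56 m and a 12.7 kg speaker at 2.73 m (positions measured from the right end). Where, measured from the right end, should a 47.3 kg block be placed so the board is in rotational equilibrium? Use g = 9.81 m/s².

Choose the pivot (at 2.41 m from the right end) as the axis so the support reaction has zero arm there.
Beam weight: 14.4 × 9.81 = 141.3 N down at 3.365 m → arm 0.955 m, τ = 141.3 × 0.955 = 134.9 N·m counterclockwise.
Battery pack: 15.3 × 9.81 = 150.1 N down at 3.56 m → arm 1.15 m, τ = 150.1 × 1.15 = 172.6 N·m counterclockwise.
Speaker: 12.7 × 9.81 = 124.6 N down at 2.73 m → arm 0.32 m, τ = 124.6 × 0.32 = 39.87 N·m counterclockwise.
Net moment of existing loads = 347.4 N·m counterclockwise.
The block weighs 47.3 × 9.81 = 464 N and must supply an equal clockwise moment, so its lever arm about the pivot is 347.4 / 464 = 0.749 m.
That puts it at 2.41 − 0.749 = 1.66 m from the right end.

x ≈ 1.66 m from the right end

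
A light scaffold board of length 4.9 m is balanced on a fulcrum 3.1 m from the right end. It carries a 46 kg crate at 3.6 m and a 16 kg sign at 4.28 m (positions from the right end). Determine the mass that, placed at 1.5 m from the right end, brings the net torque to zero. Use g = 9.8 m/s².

m ≈ 26.2 kg

Sum moments about the fulcrum (at 3.1 m from the right end) (the support reaction has zero arm there).
Crate: 46 × 9.8 = 450.8 N down at 3.6 m → arm 0.5 m, τ = 450.8 × 0.5 = 225.4 N·m counterclockwise.
Sign: 16 × 9.8 = 156.8 N down at 4.28 m → arm 1.18 m, τ = 156.8 × 1.18 = 185 N·m counterclockwise.
Net moment of known loads = 410.4 N·m counterclockwise.
An unknown mass m at 1.5 m has arm 1.6 m; its moment is m·g·1.6 clockwise.
Setting net torque to zero: m × 9.8 × 1.6 = 410.4 → m = 410.4 / (9.8 × 1.6) = 26.2 kg.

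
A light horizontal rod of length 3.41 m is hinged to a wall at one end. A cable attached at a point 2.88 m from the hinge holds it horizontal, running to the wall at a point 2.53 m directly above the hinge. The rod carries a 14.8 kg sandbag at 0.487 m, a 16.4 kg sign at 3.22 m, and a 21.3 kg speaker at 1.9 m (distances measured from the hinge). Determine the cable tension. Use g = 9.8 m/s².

Take moments about the hinge.
Sandbag: 14.8 × 9.8 = 145 N down at 0.487 m → arm 0.487 m, τ = 145 × 0.487 = 70.61 N·m clockwise.
Sign: 16.4 × 9.8 = 160.7 N down at 3.22 m → arm 3.22 m, τ = 160.7 × 3.22 = 517.5 N·m clockwise.
Speaker: 21.3 × 9.8 = 208.7 N down at 1.9 m → arm 1.9 m, τ = 208.7 × 1.9 = 396.5 N·m clockwise.
Total clockwise load moment = 984.6 N·m.
The cable tension T acts at 2.88 m; only its component perpendicular to the rod, T sinθ, produces torque. sinθ = h/√(h²+d²) = 2.53/√(2.53²+2.88²) = 0.66.
For rotational equilibrium, T × 2.88 × 0.66 = 984.6, so T = 984.6 / 1.901 = 518 N.

T ≈ 518 N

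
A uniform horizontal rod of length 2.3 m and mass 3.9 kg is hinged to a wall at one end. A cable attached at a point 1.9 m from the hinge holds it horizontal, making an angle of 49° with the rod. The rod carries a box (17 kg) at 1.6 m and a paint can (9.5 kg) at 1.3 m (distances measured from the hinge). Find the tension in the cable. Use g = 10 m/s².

T ≈ 307 N

Taking torques about the hinge:
Beam weight: 3.9 × 10 = 39 N down at 1.15 m → arm 1.15 m, τ = 39 × 1.15 = 44.85 N·m clockwise.
Box: 17 × 10 = 170 N down at 1.6 m → arm 1.6 m, τ = 170 × 1.6 = 272 N·m clockwise.
Paint can: 9.5 × 10 = 95 N down at 1.3 m → arm 1.3 m, τ = 95 × 1.3 = 123.5 N·m clockwise.
Total clockwise load moment = 440.4 N·m.
The cable tension T acts at 1.9 m; only its component perpendicular to the rod, T sinθ, produces torque. sin 49° = 0.7547.
Στ = 0 ⇒ T × 1.9 × 0.7547 = 440.4 ⇒ T = 440.4 / 1.434 = 307 N.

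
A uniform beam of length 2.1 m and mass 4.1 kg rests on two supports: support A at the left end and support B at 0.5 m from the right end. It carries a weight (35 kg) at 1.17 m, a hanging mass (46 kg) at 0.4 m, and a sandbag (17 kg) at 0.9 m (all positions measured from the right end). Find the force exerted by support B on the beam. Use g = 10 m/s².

About support A:
Beam weight: 4.1 × 10 = 41 N down at 1.05 m → arm 1.05 m, τ = 41 × 1.05 = 43.05 N·m clockwise.
Weight: 35 × 10 = 350 N down at 1.17 m → arm 0.93 m, τ = 350 × 0.93 = 325.5 N·m clockwise.
Hanging mass: 46 × 10 = 460 N down at 0.4 m → arm 1.7 m, τ = 460 × 1.7 = 782 N·m clockwise.
Sandbag: 17 × 10 = 170 N down at 0.9 m → arm 1.2 m, τ = 170 × 1.2 = 204 N·m clockwise.
Net load moment about support A = 1355 N·m clockwise.
Reaction R at support B is upward at 0.5 m, arm 1.6 m → moment R × 1.6 counterclockwise.
Setting net torque to zero: R × 1.6 = 1355 → R = 847 N.

R_B ≈ 847 N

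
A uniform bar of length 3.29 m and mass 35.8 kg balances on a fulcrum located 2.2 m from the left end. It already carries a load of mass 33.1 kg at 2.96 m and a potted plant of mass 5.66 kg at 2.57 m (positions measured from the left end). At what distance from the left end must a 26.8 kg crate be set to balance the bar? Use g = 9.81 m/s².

About the fulcrum (at 2.2 m from the left end):
Beam weight: 35.8 × 9.81 = 351.2 N down at 1.645 m → arm 0.555 m, τ = 351.2 × 0.555 = 194.9 N·m counterclockwise.
Load: 33.1 × 9.81 = 324.7 N down at 2.96 m → arm 0.76 m, τ = 324.7 × 0.76 = 246.8 N·m clockwise.
Potted plant: 5.66 × 9.81 = 55.52 N down at 2.57 m → arm 0.37 m, τ = 55.52 × 0.37 = 20.54 N·m clockwise.
Net moment of existing loads = 72.44 N·m clockwise.
The crate weighs 26.8 × 9.81 = 262.9 N and must supply an equal counterclockwise moment, so its lever arm about the fulcrum is 72.44 / 262.9 = 0.276 m.
That puts it at 2.2 − 0.276 = 1.92 m from the left end.

x ≈ 1.92 m from the left end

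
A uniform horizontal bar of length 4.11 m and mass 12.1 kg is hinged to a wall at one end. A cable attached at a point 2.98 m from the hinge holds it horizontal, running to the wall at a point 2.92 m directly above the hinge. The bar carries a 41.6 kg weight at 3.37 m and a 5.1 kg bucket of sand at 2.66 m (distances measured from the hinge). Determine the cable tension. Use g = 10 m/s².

Take moments about the hinge.
Beam weight: 12.1 × 10 = 121 N down at 2.055 m → arm 2.055 m, τ = 121 × 2.055 = 248.7 N·m clockwise.
Weight: 41.6 × 10 = 416 N down at 3.37 m → arm 3.37 m, τ = 416 × 3.37 = 1402 N·m clockwise.
Bucket of sand: 5.1 × 10 = 51 N down at 2.66 m → arm 2.66 m, τ = 51 × 2.66 = 135.7 N·m clockwise.
Total clockwise load moment = 1786 N·m.
The cable tension T acts at 2.98 m; only its component perpendicular to the bar, T sinθ, produces torque. sinθ = h/√(h²+d²) = 2.92/√(2.92²+2.98²) = 0.6999.
Setting net torque to zero: T × 2.98 × 0.6999 = 1786 → T = 1786 / 2.086 = 856 N.

T ≈ 856 N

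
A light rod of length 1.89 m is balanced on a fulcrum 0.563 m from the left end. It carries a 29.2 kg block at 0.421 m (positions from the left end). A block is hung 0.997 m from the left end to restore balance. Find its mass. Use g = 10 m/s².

Sum moments about the fulcrum (at 0.563 m from the left end) (the support reaction has zero arm there).
Block: 29.2 × 10 = 292 N down at 0.421 m → arm 0.142 m, τ = 292 × 0.142 = 41.46 N·m counterclockwise.
Net moment of known loads = 41.46 N·m counterclockwise.
An unknown mass m at 0.997 m has arm 0.434 m; its moment is m·g·0.434 clockwise.
Setting net torque to zero: m × 10 × 0.434 = 41.46 → m = 41.46 / (10 × 0.434) = 9.55 kg.

m ≈ 9.55 kg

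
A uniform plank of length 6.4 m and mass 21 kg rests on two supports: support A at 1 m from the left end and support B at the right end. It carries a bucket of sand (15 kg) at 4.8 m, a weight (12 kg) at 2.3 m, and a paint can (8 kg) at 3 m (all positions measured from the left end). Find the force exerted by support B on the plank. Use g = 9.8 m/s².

About support A:
Beam weight: 21 × 9.8 = 205.8 N down at 3.2 m → arm 2.2 m, τ = 205.8 × 2.2 = 452.8 N·m clockwise.
Bucket of sand: 15 × 9.8 = 147 N down at 4.8 m → arm 3.8 m, τ = 147 × 3.8 = 558.6 N·m clockwise.
Weight: 12 × 9.8 = 117.6 N down at 2.3 m → arm 1.3 m, τ = 117.6 × 1.3 = 152.9 N·m clockwise.
Paint can: 8 × 9.8 = 78.4 N down at 3 m → arm 2 m, τ = 78.4 × 2 = 156.8 N·m clockwise.
Net load moment about support A = 1321 N·m clockwise.
Reaction R at support B is upward at 6.4 m, arm 5.4 m → moment R × 5.4 counterclockwise.
For rotational equilibrium, R × 5.4 = 1321, so R = 245 N.

R_B ≈ 245 N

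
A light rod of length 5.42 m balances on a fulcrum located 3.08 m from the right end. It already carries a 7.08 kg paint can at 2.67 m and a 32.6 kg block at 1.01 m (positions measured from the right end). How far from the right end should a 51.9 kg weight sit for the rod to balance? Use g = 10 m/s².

x ≈ 4.44 m from the right end

Taking torques about the fulcrum (at 3.08 m from the right end):
Paint can: 7.08 × 10 = 70.8 N down at 2.67 m → arm 0.41 m, τ = 70.8 × 0.41 = 29.03 N·m clockwise.
Block: 32.6 × 10 = 326 N down at 1.01 m → arm 2.07 m, τ = 326 × 2.07 = 674.8 N·m clockwise.
Net moment of existing loads = 703.8 N·m clockwise.
The weight weighs 51.9 × 10 = 519 N and must supply an equal counterclockwise moment, so its lever arm about the fulcrum is 703.8 / 519 = 1.36 m.
That puts it at 3.08 + 1.36 = 4.44 m from the right end.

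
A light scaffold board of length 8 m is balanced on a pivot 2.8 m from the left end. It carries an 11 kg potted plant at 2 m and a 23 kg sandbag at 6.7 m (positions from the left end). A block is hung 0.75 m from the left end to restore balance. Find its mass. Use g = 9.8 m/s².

m ≈ 39.5 kg

About the pivot (at 2.8 m from the left end):
Potted plant: 11 × 9.8 = 107.8 N down at 2 m → arm 0.8 m, τ = 107.8 × 0.8 = 86.24 N·m counterclockwise.
Sandbag: 23 × 9.8 = 225.4 N down at 6.7 m → arm 3.9 m, τ = 225.4 × 3.9 = 879.1 N·m clockwise.
Net moment of known loads = 792.9 N·m clockwise.
An unknown mass m at 0.75 m has arm 2.05 m; its moment is m·g·2.05 counterclockwise.
Στ = 0 ⇒ m × 9.8 × 2.05 = 792.9 ⇒ m = 792.9 / (9.8 × 2.05) = 39.5 kg.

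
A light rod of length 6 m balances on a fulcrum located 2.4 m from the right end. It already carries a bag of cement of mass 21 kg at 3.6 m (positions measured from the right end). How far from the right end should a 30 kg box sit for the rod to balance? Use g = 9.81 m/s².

Take moments about the fulcrum (at 2.4 m from the right end).
Bag of cement: 21 × 9.81 = 206 N down at 3.6 m → arm 1.2 m, τ = 206 × 1.2 = 247.2 N·m counterclockwise.
Net moment of existing loads = 247.2 N·m counterclockwise.
The box weighs 30 × 9.81 = 294.3 N and must supply an equal clockwise moment, so its lever arm about the fulcrum is 247.2 / 294.3 = 0.84 m.
That puts it at 2.4 − 0.84 = 1.56 m from the right end.

x ≈ 1.56 m from the right end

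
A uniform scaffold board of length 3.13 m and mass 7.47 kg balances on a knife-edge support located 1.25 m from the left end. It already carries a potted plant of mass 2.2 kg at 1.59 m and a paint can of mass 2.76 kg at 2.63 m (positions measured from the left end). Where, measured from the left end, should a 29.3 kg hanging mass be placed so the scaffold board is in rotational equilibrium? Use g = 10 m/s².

About the knife-edge support (at 1.25 m from the left end):
Beam weight: 7.47 × 10 = 74.7 N down at 1.565 m → arm 0.315 m, τ = 74.7 × 0.315 = 23.53 N·m clockwise.
Potted plant: 2.2 × 10 = 22 N down at 1.59 m → arm 0.34 m, τ = 22 × 0.34 = 7.48 N·m clockwise.
Paint can: 2.76 × 10 = 27.6 N down at 2.63 m → arm 1.38 m, τ = 27.6 × 1.38 = 38.09 N·m clockwise.
Net moment of existing loads = 69.1 N·m clockwise.
The hanging mass weighs 29.3 × 10 = 293 N and must supply an equal counterclockwise moment, so its lever arm about the knife-edge support is 69.1 / 293 = 0.236 m.
That puts it at 1.25 − 0.236 = 1.01 m from the left end.

x ≈ 1.01 m from the left end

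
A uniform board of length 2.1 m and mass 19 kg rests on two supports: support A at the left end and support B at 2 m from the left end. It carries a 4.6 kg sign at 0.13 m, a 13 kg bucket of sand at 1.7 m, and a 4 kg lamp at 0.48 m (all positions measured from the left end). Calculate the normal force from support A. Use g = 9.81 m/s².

R_A ≈ 180 N

Taking torques about support B:
Beam weight: 19 × 9.81 = 186.4 N down at 1.05 m → arm 0.95 m, τ = 186.4 × 0.95 = 177.1 N·m counterclockwise.
Sign: 4.6 × 9.81 = 45.13 N down at 0.13 m → arm 1.87 m, τ = 45.13 × 1.87 = 84.39 N·m counterclockwise.
Bucket of sand: 13 × 9.81 = 127.5 N down at 1.7 m → arm 0.3 m, τ = 127.5 × 0.3 = 38.25 N·m counterclockwise.
Lamp: 4 × 9.81 = 39.24 N down at 0.48 m → arm 1.52 m, τ = 39.24 × 1.52 = 59.64 N·m counterclockwise.
Net load moment about support B = 359.4 N·m counterclockwise.
Reaction R at support A is upward at 0 m, arm 2 m → moment R × 2 clockwise.
Balancing moments: R × 2 = 359.4, giving R = 180 N.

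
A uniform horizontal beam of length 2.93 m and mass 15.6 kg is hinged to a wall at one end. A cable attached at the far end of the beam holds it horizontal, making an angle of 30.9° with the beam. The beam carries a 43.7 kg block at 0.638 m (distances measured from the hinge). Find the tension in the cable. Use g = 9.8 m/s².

T ≈ 330 N

Take moments about the hinge.
Beam weight: 15.6 × 9.8 = 152.9 N down at 1.465 m → arm 1.465 m, τ = 152.9 × 1.465 = 224 N·m clockwise.
Block: 43.7 × 9.8 = 428.3 N down at 0.638 m → arm 0.638 m, τ = 428.3 × 0.638 = 273.3 N·m clockwise.
Total clockwise load moment = 497.3 N·m.
The cable tension T acts at 2.93 m; only its component perpendicular to the beam, T sinθ, produces torque. sin 30.9° = 0.5135.
Balancing moments: T × 2.93 × 0.5135 = 497.3, giving T = 497.3 / 1.505 = 330 N.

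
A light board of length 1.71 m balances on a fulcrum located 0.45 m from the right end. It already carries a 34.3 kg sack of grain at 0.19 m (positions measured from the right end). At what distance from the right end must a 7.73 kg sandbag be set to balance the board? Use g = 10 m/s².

x ≈ 1.6 m from the right end

Sum moments about the fulcrum (at 0.45 m from the right end) (the support reaction has zero arm there).
Sack of grain: 34.3 × 10 = 343 N down at 0.19 m → arm 0.26 m, τ = 343 × 0.26 = 89.18 N·m clockwise.
Net moment of existing loads = 89.18 N·m clockwise.
The sandbag weighs 7.73 × 10 = 77.3 N and must supply an equal counterclockwise moment, so its lever arm about the fulcrum is 89.18 / 77.3 = 1.15 m.
That puts it at 0.45 + 1.15 = 1.6 m from the right end.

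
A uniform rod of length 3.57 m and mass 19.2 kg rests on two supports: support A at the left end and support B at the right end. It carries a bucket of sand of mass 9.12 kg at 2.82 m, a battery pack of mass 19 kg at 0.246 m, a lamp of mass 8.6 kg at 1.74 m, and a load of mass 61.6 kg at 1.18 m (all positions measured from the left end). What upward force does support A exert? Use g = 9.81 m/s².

Sum moments about support B (its reaction then has zero moment arm).
Beam weight: 19.2 × 9.81 = 188.4 N down at 1.785 m → arm 1.785 m, τ = 188.4 × 1.785 = 336.3 N·m counterclockwise.
Bucket of sand: 9.12 × 9.81 = 89.47 N down at 2.82 m → arm 0.75 m, τ = 89.47 × 0.75 = 67.1 N·m counterclockwise.
Battery pack: 19 × 9.81 = 186.4 N down at 0.246 m → arm 3.324 m, τ = 186.4 × 3.324 = 619.6 N·m counterclockwise.
Lamp: 8.6 × 9.81 = 84.37 N down at 1.74 m → arm 1.83 m, τ = 84.37 × 1.83 = 154.4 N·m counterclockwise.
Load: 61.6 × 9.81 = 604.3 N down at 1.18 m → arm 2.39 m, τ = 604.3 × 2.39 = 1444 N·m counterclockwise.
Net load moment about support B = 2621 N·m counterclockwise.
Reaction R at support A is upward at 0 m, arm 3.57 m → moment R × 3.57 clockwise.
For rotational equilibrium, R × 3.57 = 2621, so R = 734 N.

R_A ≈ 734 N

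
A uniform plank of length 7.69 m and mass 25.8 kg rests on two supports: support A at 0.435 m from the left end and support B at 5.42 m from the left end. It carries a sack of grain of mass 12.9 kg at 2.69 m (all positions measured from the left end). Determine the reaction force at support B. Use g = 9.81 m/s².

R_B ≈ 230 N

About support A:
Beam weight: 25.8 × 9.81 = 253.1 N down at 3.845 m → arm 3.41 m, τ = 253.1 × 3.41 = 863.1 N·m clockwise.
Sack of grain: 12.9 × 9.81 = 126.5 N down at 2.69 m → arm 2.255 m, τ = 126.5 × 2.255 = 285.3 N·m clockwise.
Net load moment about support A = 1148 N·m clockwise.
Reaction R at support B is upward at 5.42 m, arm 4.985 m → moment R × 4.985 counterclockwise.
Setting net torque to zero: R × 4.985 = 1148 → R = 230 N.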